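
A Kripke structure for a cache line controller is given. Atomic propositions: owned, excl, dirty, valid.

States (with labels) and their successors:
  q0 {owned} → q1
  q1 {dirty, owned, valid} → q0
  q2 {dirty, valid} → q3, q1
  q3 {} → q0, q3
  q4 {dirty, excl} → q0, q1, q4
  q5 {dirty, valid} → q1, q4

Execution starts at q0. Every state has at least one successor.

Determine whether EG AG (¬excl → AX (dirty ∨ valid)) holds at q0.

States satisfying AG (¬excl → AX (dirty ∨ valid)): ∅.
States satisfying EG AG (¬excl → AX (dirty ∨ valid)): ∅.
No suitable path/successor from q0 witnesses the formula.
q0 ∉ Sat(EG AG (¬excl → AX (dirty ∨ valid))).

Violated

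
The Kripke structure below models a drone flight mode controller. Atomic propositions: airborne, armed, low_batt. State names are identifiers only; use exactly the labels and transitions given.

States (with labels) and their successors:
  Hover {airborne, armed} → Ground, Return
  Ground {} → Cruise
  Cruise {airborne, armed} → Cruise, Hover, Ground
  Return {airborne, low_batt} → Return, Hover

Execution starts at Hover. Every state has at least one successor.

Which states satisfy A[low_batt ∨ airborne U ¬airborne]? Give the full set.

{Ground}

States satisfying low_batt ∨ airborne: {Hover, Cruise, Return}.
States satisfying ¬airborne: {Ground}.
States satisfying A[low_batt ∨ airborne U ¬airborne]: {Ground}.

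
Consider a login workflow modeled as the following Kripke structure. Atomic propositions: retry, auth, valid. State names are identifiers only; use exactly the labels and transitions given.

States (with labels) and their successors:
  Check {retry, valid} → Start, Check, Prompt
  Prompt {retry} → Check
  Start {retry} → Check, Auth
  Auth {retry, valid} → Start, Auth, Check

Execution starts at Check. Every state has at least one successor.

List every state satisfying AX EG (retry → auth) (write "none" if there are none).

none

States satisfying EG (retry → auth): ∅.
States satisfying AX EG (retry → auth): ∅.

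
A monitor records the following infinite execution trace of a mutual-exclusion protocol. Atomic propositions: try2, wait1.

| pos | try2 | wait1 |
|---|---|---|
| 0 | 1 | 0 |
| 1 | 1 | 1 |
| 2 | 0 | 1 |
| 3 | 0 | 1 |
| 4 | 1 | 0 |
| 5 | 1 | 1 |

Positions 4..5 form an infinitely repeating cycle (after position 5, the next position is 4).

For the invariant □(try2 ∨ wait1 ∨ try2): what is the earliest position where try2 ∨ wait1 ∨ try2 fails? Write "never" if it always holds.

try2 ∨ wait1 ∨ try2 holds at every position 0..5, and those are all the positions the trace ever visits, so the invariant □(try2 ∨ wait1 ∨ try2) is never violated.

never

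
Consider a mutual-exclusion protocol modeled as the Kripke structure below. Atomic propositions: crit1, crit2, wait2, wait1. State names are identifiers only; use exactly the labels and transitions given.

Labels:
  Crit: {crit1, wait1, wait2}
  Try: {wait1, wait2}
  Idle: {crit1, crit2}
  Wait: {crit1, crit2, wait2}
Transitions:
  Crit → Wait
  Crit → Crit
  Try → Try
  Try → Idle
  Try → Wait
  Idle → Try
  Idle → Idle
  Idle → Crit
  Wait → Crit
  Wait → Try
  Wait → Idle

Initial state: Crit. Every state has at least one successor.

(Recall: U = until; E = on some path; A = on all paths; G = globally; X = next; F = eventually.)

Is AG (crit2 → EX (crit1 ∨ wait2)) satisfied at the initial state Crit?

States satisfying crit2 → EX (crit1 ∨ wait2): {Crit, Try, Idle, Wait}.
States satisfying AG (crit2 → EX (crit1 ∨ wait2)): {Crit, Try, Idle, Wait}.
Every state reachable from Crit satisfies crit2 → EX (crit1 ∨ wait2).
Crit ∈ Sat(AG (crit2 → EX (crit1 ∨ wait2))).

Yes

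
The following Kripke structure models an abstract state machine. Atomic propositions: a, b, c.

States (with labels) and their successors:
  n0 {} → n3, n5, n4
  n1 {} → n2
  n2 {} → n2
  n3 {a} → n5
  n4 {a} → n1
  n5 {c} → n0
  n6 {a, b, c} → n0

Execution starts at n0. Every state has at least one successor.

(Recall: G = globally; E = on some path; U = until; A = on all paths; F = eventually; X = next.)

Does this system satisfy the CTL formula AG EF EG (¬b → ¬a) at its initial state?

Satisfied

States satisfying EF EG (¬b → ¬a): {n0, n1, n2, n3, n4, n5, n6}.
States satisfying AG EF EG (¬b → ¬a): {n0, n1, n2, n3, n4, n5, n6}.
Every state reachable from n0 satisfies EF EG (¬b → ¬a).
n0 ∈ Sat(AG EF EG (¬b → ¬a)).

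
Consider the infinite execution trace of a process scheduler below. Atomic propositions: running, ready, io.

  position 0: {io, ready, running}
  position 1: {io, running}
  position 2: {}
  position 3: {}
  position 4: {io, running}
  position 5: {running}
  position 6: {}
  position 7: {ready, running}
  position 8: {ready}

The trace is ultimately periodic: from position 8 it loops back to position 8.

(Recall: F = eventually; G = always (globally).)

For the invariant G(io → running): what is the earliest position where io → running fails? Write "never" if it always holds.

never

io → running holds at every position 0..8, and those are all the positions the trace ever visits, so the invariant G(io → running) is never violated.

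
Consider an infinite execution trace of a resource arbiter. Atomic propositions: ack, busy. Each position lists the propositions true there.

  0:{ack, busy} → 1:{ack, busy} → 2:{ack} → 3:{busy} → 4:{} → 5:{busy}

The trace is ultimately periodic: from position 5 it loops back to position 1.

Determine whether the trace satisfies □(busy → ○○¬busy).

Does not hold

busy → ○○¬busy must hold at every position from 0 onward. It fails at position 1, so □(busy → ○○¬busy) is false.
Positions where busy holds: 0, 1, 3, 5.
Check ○○¬busy at each: 0→ok, 1→fails, 3→fails, 5→ok.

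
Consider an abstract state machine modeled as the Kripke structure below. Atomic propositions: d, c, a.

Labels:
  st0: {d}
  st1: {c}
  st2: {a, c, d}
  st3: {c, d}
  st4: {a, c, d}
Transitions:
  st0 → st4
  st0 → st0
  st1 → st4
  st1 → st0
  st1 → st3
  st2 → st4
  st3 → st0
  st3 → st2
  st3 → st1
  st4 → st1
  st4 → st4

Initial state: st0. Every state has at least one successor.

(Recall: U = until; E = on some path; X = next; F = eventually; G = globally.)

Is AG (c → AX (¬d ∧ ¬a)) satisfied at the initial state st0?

Does not hold

States satisfying c → AX (¬d ∧ ¬a): {st0}.
States satisfying AG (c → AX (¬d ∧ ¬a)): ∅.
st1 is reachable from st0 and violates c → AX (¬d ∧ ¬a), so AG fails at st0.
st0 ∉ Sat(AG (c → AX (¬d ∧ ¬a))).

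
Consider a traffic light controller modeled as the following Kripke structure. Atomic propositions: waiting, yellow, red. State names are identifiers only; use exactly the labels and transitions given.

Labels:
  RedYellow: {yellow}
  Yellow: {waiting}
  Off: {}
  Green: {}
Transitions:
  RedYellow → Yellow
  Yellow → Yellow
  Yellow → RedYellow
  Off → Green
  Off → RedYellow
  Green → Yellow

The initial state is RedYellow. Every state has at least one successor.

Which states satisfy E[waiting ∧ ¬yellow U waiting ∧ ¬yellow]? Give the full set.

{Yellow}

States satisfying waiting ∧ ¬yellow: {Yellow}.
States satisfying E[waiting ∧ ¬yellow U waiting ∧ ¬yellow]: {Yellow}.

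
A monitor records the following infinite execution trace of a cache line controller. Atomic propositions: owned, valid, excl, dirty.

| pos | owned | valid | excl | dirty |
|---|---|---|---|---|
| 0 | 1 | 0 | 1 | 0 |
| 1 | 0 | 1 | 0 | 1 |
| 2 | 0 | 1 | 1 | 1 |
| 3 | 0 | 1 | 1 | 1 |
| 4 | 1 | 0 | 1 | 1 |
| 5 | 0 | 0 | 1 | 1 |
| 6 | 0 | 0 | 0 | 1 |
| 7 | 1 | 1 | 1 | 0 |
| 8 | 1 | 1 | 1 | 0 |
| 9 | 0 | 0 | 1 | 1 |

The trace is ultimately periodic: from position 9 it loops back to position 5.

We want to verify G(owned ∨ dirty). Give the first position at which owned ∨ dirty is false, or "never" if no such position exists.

never

owned ∨ dirty holds at every position 0..9, and those are all the positions the trace ever visits, so the invariant G(owned ∨ dirty) is never violated.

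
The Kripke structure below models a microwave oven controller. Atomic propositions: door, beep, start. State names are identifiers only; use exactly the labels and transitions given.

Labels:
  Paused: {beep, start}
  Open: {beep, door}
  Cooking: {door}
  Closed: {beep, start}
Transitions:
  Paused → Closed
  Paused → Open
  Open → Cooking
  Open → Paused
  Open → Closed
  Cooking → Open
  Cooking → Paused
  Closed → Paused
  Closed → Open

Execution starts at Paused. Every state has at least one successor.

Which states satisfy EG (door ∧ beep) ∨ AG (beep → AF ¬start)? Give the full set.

none

States satisfying door ∧ beep: {Open}.
States satisfying EG (door ∧ beep): ∅.
States satisfying beep → AF ¬start: {Open, Cooking}.
States satisfying AG (beep → AF ¬start): ∅.
States satisfying EG (door ∧ beep) ∨ AG (beep → AF ¬start): ∅.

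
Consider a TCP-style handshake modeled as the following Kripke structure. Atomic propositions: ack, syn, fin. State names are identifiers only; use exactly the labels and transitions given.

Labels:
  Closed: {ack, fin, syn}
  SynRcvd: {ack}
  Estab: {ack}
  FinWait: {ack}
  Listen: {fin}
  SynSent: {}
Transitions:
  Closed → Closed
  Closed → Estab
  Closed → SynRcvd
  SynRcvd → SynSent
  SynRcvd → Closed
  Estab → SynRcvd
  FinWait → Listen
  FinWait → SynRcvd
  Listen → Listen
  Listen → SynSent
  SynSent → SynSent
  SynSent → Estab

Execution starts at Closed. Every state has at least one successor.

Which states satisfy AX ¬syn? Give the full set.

States satisfying ¬syn: {SynRcvd, Estab, FinWait, Listen, SynSent}.
States satisfying AX ¬syn: {Estab, FinWait, Listen, SynSent}.

{Estab, FinWait, Listen, SynSent}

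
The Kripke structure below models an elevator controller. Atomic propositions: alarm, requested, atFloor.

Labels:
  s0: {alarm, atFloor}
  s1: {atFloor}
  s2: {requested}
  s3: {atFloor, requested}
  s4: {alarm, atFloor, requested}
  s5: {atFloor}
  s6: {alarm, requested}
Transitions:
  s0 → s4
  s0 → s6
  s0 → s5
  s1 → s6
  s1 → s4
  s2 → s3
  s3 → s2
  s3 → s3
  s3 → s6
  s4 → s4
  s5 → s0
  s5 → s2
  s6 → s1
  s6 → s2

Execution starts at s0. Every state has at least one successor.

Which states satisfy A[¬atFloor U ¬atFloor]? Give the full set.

{s2, s6}

States satisfying ¬atFloor: {s2, s6}.
States satisfying A[¬atFloor U ¬atFloor]: {s2, s6}.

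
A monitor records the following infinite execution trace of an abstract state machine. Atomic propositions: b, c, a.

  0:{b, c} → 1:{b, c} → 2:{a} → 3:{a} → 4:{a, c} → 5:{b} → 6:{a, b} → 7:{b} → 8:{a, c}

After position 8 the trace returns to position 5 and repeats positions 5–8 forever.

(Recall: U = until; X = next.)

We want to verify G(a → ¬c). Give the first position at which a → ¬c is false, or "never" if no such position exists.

Check a → ¬c at each position in order: 0 ✓, 1 ✓, 2 ✓, 3 ✓.
At position 4 the labels are {a, c}, so a → ¬c is false there. This is the first violation.

4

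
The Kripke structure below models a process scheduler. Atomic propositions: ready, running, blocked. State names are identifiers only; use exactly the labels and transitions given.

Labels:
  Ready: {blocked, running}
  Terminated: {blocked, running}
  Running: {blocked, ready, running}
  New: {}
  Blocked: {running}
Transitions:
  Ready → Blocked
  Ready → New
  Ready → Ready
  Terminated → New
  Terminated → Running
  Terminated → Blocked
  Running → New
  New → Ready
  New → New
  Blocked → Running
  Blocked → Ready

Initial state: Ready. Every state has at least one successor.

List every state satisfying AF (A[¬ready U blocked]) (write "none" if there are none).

{Ready, Terminated, Running, Blocked}

States satisfying A[¬ready U blocked]: {Ready, Terminated, Running, Blocked}.
States satisfying AF (A[¬ready U blocked]): {Ready, Terminated, Running, Blocked}.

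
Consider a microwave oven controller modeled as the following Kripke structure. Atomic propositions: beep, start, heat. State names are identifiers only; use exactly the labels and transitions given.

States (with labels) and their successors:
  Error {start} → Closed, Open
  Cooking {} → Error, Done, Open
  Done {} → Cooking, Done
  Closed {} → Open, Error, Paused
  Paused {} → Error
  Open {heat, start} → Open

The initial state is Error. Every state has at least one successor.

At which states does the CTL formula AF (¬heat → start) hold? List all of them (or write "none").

{Error, Closed, Paused, Open}

States satisfying ¬heat → start: {Error, Open}.
States satisfying AF (¬heat → start): {Error, Closed, Paused, Open}.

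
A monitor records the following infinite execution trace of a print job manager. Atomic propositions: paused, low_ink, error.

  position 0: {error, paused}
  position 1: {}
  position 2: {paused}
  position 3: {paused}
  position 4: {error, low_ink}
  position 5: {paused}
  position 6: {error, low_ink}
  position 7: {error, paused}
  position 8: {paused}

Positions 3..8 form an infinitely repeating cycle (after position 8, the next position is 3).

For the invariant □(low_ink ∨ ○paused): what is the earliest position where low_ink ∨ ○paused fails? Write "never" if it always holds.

At position 0 the labels are {error, paused} and the next position 1 has {}, so low_ink ∨ ○paused is false there. This is the first violation.

0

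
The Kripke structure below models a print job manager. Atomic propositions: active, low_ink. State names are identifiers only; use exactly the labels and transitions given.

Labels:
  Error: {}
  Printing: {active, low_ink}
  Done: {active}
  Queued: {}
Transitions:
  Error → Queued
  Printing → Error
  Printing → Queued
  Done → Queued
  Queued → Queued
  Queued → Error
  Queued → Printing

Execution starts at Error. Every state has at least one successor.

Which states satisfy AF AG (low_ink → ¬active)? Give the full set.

none

States satisfying AG (low_ink → ¬active): ∅.
States satisfying AF AG (low_ink → ¬active): ∅.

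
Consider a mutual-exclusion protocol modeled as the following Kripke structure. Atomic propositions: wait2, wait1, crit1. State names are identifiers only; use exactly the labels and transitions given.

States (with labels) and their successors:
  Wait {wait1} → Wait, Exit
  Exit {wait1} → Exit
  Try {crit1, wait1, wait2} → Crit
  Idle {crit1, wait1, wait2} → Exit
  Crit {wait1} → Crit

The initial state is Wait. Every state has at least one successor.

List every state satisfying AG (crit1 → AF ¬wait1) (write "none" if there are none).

{Wait, Exit, Crit}

States satisfying crit1 → AF ¬wait1: {Wait, Exit, Crit}.
States satisfying AG (crit1 → AF ¬wait1): {Wait, Exit, Crit}.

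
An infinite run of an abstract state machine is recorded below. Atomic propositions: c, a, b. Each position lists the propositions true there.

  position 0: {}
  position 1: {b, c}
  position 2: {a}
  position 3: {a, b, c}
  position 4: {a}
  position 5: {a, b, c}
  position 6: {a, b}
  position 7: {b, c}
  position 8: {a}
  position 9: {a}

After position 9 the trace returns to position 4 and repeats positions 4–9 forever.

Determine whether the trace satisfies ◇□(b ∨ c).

Violated

□(b ∨ c) is false at every position 0..9, so it never becomes true and ◇□(b ∨ c) fails.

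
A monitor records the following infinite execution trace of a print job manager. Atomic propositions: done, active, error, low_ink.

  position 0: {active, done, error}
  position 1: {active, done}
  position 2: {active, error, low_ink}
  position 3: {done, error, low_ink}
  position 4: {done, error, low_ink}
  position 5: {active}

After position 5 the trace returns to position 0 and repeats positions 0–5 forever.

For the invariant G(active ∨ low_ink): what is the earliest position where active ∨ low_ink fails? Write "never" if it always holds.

never

active ∨ low_ink holds at every position 0..5, and those are all the positions the trace ever visits, so the invariant G(active ∨ low_ink) is never violated.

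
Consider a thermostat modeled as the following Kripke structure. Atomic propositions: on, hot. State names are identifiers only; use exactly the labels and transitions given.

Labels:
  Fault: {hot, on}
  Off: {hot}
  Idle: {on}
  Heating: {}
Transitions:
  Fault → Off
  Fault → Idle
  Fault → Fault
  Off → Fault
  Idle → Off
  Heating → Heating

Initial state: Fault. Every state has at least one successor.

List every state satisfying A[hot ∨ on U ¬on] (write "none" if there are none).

{Off, Idle, Heating}

States satisfying hot ∨ on: {Fault, Off, Idle}.
States satisfying ¬on: {Off, Heating}.
States satisfying A[hot ∨ on U ¬on]: {Off, Idle, Heating}.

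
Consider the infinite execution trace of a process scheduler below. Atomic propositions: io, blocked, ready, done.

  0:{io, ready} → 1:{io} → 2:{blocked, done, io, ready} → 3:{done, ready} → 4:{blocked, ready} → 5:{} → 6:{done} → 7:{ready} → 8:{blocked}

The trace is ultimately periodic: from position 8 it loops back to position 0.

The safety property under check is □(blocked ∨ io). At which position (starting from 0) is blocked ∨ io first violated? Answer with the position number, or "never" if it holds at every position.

3

Check blocked ∨ io at each position in order: 0 ✓, 1 ✓, 2 ✓.
At position 3 the labels are {done, ready}, so blocked ∨ io is false there. This is the first violation.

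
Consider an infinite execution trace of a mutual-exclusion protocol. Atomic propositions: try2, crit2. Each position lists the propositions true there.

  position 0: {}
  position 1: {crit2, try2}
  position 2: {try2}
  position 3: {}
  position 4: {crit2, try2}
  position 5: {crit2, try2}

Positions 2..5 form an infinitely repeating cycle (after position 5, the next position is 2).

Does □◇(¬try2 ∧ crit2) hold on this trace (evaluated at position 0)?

Violated

◇(¬try2 ∧ crit2) must hold at every position from 0 onward. It fails at position 0, so □◇(¬try2 ∧ crit2) is false.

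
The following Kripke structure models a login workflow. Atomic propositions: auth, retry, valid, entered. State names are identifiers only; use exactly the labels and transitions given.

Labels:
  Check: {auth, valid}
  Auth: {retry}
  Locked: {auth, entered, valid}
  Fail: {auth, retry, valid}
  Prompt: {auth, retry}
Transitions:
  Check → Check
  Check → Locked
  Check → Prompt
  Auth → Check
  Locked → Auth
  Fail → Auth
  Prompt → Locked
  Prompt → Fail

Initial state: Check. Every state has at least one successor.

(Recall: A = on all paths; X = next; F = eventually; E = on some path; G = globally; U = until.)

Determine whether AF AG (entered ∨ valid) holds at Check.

Does not hold

States satisfying AG (entered ∨ valid): ∅.
States satisfying AF AG (entered ∨ valid): ∅.
There is a path from Check along which AG (entered ∨ valid) never holds.
Check ∉ Sat(AF AG (entered ∨ valid)).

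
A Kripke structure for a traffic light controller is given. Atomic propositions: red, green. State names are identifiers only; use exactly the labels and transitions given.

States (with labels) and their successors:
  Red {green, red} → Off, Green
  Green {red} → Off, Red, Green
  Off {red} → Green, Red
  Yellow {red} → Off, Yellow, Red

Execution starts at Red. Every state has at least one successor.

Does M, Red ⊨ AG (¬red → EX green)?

Yes

States satisfying ¬red → EX green: {Red, Green, Off, Yellow}.
States satisfying AG (¬red → EX green): {Red, Green, Off, Yellow}.
Every state reachable from Red satisfies ¬red → EX green.
Red ∈ Sat(AG (¬red → EX green)).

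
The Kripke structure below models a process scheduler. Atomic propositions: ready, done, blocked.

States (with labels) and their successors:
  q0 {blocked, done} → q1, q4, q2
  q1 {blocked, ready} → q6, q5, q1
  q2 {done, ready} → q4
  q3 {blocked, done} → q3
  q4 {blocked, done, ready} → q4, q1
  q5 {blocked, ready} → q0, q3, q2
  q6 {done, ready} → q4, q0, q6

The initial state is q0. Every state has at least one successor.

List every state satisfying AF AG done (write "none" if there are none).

States satisfying AG done: {q3}.
States satisfying AF AG done: {q3}.

{q3}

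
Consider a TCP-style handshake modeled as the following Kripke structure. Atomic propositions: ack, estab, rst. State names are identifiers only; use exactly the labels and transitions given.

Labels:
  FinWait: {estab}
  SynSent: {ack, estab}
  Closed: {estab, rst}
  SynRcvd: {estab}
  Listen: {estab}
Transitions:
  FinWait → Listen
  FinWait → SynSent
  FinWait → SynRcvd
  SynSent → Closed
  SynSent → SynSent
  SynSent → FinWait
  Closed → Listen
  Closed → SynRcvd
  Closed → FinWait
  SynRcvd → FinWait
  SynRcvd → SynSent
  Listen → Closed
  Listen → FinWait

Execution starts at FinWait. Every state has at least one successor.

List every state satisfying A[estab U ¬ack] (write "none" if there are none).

States satisfying estab: {FinWait, SynSent, Closed, SynRcvd, Listen}.
States satisfying ¬ack: {FinWait, Closed, SynRcvd, Listen}.
States satisfying A[estab U ¬ack]: {FinWait, Closed, SynRcvd, Listen}.

{FinWait, Closed, SynRcvd, Listen}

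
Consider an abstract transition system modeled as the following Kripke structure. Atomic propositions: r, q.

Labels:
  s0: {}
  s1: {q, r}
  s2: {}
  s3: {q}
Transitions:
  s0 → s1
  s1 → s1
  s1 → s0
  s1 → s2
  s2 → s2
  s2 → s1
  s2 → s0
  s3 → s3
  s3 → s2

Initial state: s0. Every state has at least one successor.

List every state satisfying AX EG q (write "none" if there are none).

States satisfying EG q: {s1, s3}.
States satisfying AX EG q: {s0}.

{s0}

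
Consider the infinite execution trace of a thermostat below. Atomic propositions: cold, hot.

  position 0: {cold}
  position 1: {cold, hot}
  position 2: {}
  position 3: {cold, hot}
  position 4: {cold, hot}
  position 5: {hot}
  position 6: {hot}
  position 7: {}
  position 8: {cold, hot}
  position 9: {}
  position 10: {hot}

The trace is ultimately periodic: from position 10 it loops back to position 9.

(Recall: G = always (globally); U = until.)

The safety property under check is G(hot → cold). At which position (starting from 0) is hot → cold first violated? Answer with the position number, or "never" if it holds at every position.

Check hot → cold at each position in order: 0 ✓, 1 ✓, 2 ✓, 3 ✓, 4 ✓.
At position 5 the labels are {hot}, so hot → cold is false there. This is the first violation.

5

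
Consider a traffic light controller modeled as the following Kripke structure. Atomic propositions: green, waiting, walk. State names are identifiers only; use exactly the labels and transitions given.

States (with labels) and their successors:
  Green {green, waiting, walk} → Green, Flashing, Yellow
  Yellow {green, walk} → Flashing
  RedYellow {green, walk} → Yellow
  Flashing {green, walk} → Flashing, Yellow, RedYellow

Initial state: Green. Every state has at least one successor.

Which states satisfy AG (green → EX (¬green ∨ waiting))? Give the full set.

none

States satisfying green → EX (¬green ∨ waiting): {Green}.
States satisfying AG (green → EX (¬green ∨ waiting)): ∅.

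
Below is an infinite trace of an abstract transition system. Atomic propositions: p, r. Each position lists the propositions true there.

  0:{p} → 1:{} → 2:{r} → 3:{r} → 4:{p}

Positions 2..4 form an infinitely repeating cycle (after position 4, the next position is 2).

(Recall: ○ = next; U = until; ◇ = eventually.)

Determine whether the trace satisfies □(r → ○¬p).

r → ○¬p must hold at every position from 0 onward. It fails at position 3, so □(r → ○¬p) is false.
Positions where r holds: 2, 3.
Check ○¬p at each: 2→ok, 3→fails.

No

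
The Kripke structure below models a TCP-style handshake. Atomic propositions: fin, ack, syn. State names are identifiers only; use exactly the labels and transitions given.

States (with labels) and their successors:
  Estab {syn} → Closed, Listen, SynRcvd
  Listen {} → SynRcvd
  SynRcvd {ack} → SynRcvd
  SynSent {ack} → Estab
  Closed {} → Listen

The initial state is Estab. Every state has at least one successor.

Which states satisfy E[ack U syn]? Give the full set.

States satisfying ack: {SynRcvd, SynSent}.
States satisfying syn: {Estab}.
States satisfying E[ack U syn]: {Estab, SynSent}.

{Estab, SynSent}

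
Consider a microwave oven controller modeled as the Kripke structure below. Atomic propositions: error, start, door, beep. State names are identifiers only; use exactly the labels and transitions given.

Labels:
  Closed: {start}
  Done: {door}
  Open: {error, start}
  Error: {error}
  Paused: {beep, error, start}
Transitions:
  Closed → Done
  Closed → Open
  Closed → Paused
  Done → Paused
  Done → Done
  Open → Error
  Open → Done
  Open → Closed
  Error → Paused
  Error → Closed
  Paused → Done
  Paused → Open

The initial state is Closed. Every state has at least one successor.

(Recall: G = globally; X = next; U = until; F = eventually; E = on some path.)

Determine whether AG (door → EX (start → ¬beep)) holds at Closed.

States satisfying door → EX (start → ¬beep): {Closed, Done, Open, Error, Paused}.
States satisfying AG (door → EX (start → ¬beep)): {Closed, Done, Open, Error, Paused}.
Every state reachable from Closed satisfies door → EX (start → ¬beep).
Closed ∈ Sat(AG (door → EX (start → ¬beep))).

Yes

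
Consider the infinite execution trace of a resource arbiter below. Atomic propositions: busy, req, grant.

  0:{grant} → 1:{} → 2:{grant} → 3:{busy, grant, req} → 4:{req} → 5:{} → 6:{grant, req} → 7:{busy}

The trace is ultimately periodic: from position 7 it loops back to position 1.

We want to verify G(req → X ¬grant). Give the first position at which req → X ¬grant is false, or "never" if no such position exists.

never

req → X ¬grant holds at every position 0..7, and those are all the positions the trace ever visits, so the invariant G(req → X ¬grant) is never violated.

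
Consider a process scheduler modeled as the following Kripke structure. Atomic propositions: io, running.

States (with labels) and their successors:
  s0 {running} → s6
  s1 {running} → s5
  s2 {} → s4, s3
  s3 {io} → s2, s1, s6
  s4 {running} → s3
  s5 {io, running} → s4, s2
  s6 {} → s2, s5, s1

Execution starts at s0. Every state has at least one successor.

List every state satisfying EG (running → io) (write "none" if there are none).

States satisfying running → io: {s2, s3, s5, s6}.
States satisfying EG (running → io): {s2, s3, s5, s6}.

{s2, s3, s5, s6}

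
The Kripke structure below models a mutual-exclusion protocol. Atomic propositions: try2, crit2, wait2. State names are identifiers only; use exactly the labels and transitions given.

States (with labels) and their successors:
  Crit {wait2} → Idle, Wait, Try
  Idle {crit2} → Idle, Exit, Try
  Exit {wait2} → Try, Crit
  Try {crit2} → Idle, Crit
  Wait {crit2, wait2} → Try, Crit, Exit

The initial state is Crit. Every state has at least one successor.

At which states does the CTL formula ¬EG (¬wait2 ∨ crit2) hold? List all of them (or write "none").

{Crit, Exit}

States satisfying ¬wait2 ∨ crit2: {Idle, Try, Wait}.
States satisfying EG (¬wait2 ∨ crit2): {Idle, Try, Wait}.
States satisfying ¬EG (¬wait2 ∨ crit2): {Crit, Exit}.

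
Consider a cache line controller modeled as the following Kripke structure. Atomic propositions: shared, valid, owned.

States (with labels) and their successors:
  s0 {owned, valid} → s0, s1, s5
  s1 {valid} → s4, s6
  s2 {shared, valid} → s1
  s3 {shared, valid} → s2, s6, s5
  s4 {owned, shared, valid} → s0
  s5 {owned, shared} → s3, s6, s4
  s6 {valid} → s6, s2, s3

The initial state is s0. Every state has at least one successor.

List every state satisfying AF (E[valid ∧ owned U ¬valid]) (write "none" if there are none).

States satisfying E[valid ∧ owned U ¬valid]: {s0, s4, s5}.
States satisfying AF (E[valid ∧ owned U ¬valid]): {s0, s4, s5}.

{s0, s4, s5}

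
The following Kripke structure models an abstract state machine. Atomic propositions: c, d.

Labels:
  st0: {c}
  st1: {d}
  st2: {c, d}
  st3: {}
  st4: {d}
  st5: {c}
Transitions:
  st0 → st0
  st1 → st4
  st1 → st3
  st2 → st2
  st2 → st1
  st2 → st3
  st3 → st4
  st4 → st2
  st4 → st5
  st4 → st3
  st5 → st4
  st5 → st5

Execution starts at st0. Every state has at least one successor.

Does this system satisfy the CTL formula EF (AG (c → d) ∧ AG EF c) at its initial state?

States satisfying AG (c → d) ∧ AG EF c: ∅.
States satisfying EF (AG (c → d) ∧ AG EF c): ∅.
No suitable path/successor from st0 witnesses the formula.
st0 ∉ Sat(EF (AG (c → d) ∧ AG EF c)).

No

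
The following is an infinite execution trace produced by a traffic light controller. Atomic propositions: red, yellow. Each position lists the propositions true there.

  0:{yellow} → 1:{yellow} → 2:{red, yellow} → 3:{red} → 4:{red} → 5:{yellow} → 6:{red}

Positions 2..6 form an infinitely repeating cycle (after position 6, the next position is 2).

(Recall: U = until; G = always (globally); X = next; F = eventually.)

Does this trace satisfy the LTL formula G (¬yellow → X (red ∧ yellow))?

¬yellow → X (red ∧ yellow) must hold at every position from 0 onward. It fails at position 3, so G (¬yellow → X (red ∧ yellow)) is false.
Positions where ¬yellow holds: 3, 4, 6.
Check X (red ∧ yellow) at each: 3→fails, 4→fails, 6→ok.

Does not hold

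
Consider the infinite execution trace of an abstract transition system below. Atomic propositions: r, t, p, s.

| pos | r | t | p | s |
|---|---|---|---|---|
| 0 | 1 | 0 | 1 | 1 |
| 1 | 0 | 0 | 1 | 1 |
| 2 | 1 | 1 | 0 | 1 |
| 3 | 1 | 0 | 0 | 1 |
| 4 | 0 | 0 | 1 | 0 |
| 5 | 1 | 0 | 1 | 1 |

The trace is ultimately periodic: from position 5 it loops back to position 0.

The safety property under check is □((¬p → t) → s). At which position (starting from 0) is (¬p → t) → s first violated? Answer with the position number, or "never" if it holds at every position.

4

Check (¬p → t) → s at each position in order: 0 ✓, 1 ✓, 2 ✓, 3 ✓.
At position 4 the labels are {p}, so (¬p → t) → s is false there. This is the first violation.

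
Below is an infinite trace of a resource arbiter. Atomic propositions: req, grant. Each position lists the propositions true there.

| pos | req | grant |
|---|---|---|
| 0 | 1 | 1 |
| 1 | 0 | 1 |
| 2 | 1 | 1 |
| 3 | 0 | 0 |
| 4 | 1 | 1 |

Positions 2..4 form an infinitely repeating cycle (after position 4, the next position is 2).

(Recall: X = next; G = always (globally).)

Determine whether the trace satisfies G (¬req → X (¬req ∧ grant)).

Does not hold

¬req → X (¬req ∧ grant) must hold at every position from 0 onward. It fails at position 1, so G (¬req → X (¬req ∧ grant)) is false.
Positions where ¬req holds: 1, 3.
Check X (¬req ∧ grant) at each: 1→fails, 3→fails.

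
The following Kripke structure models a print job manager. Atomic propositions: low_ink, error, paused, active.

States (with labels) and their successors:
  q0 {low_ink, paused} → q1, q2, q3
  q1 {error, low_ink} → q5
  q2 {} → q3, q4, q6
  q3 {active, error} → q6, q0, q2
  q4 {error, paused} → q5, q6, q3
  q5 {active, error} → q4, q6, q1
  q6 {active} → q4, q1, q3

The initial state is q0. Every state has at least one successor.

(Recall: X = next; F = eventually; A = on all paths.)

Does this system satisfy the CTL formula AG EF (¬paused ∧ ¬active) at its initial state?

Yes

States satisfying EF (¬paused ∧ ¬active): {q0, q1, q2, q3, q4, q5, q6}.
States satisfying AG EF (¬paused ∧ ¬active): {q0, q1, q2, q3, q4, q5, q6}.
Every state reachable from q0 satisfies EF (¬paused ∧ ¬active).
q0 ∈ Sat(AG EF (¬paused ∧ ¬active)).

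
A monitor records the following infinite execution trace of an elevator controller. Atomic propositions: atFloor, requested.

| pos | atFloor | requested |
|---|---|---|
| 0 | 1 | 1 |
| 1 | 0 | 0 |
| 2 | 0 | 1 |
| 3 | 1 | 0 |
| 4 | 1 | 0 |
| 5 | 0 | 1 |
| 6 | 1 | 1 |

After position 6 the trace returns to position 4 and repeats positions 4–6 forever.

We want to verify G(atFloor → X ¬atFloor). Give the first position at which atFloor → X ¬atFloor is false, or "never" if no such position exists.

Check atFloor → X ¬atFloor at each position in order: 0 ✓, 1 ✓, 2 ✓.
At position 3 the labels are {atFloor} and the next position 4 has {atFloor}, so atFloor → X ¬atFloor is false there. This is the first violation.

3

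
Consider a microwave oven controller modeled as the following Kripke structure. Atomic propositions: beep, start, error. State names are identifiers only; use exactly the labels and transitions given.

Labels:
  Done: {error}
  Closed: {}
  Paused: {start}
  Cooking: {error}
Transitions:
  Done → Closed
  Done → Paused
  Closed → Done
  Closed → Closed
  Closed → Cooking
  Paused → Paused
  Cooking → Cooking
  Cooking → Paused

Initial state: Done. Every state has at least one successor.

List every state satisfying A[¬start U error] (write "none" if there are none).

{Done, Cooking}

States satisfying ¬start: {Done, Closed, Cooking}.
States satisfying error: {Done, Cooking}.
States satisfying A[¬start U error]: {Done, Cooking}.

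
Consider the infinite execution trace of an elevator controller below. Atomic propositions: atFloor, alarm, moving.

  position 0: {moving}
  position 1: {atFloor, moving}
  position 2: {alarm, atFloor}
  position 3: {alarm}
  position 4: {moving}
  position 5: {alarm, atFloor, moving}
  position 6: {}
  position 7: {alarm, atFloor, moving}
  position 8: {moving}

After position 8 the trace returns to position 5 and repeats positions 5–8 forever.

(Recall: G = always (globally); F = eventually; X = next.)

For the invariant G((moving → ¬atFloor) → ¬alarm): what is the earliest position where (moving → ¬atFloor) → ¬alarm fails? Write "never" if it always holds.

2

Check (moving → ¬atFloor) → ¬alarm at each position in order: 0 ✓, 1 ✓.
At position 2 the labels are {alarm, atFloor}, so (moving → ¬atFloor) → ¬alarm is false there. This is the first violation.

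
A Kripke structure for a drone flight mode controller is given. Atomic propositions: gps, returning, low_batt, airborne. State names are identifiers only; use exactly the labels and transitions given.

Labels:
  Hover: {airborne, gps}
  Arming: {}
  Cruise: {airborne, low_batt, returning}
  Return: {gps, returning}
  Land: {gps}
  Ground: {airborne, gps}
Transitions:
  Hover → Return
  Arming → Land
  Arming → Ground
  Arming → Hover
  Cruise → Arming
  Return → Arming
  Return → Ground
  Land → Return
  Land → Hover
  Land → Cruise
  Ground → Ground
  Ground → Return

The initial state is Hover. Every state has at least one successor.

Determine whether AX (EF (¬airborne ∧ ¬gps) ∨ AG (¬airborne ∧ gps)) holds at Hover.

States satisfying EF (¬airborne ∧ ¬gps) ∨ AG (¬airborne ∧ gps): {Hover, Arming, Cruise, Return, Land, Ground}.
States satisfying AX (EF (¬airborne ∧ ¬gps) ∨ AG (¬airborne ∧ gps)): {Hover, Arming, Cruise, Return, Land, Ground}.
Hover ∈ Sat(AX (EF (¬airborne ∧ ¬gps) ∨ AG (¬airborne ∧ gps))).

Holds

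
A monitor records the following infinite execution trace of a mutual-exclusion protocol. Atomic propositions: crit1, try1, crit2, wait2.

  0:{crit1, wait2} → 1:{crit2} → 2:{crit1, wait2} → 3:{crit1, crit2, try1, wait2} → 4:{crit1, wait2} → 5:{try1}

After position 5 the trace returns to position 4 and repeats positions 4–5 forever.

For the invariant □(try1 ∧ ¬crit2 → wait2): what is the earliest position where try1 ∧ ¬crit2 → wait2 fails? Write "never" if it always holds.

Check try1 ∧ ¬crit2 → wait2 at each position in order: 0 ✓, 1 ✓, 2 ✓, 3 ✓, 4 ✓.
At position 5 the labels are {try1}, so try1 ∧ ¬crit2 → wait2 is false there. This is the first violation.

5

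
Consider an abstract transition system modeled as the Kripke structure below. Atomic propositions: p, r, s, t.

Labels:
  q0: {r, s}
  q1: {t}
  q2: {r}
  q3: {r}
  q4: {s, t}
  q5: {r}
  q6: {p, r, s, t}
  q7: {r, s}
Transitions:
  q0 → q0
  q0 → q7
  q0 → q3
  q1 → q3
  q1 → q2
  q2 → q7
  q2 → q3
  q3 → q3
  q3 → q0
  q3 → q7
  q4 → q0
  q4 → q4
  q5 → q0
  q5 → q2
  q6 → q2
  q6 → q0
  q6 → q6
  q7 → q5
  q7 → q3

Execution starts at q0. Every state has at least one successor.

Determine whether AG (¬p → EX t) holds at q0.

States satisfying ¬p → EX t: {q4, q6}.
States satisfying AG (¬p → EX t): ∅.
q0 is reachable from q0 and violates ¬p → EX t, so AG fails at q0.
q0 ∉ Sat(AG (¬p → EX t)).

Does not hold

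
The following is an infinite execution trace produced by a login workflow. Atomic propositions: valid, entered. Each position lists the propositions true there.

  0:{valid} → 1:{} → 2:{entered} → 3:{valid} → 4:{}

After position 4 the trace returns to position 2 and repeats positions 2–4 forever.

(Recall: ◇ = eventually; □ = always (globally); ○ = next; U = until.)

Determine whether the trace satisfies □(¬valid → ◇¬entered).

Yes

¬valid → ◇¬entered holds at every position 0..4, and those are all positions ever visited, so □(¬valid → ◇¬entered) holds.
Positions where ¬valid holds: 1, 2, 4.
Check ◇¬entered at each: 1→ok, 2→ok, 4→ok.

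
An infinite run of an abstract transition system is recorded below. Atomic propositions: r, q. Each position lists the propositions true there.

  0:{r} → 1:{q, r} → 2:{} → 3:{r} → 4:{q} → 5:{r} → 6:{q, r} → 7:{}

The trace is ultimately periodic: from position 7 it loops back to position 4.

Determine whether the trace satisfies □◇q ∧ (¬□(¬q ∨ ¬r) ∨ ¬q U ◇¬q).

Holds

◇q holds at every position 0..7, and those are all positions ever visited, so □◇q holds.
At position 0: □◇q is true; ¬□(¬q ∨ ¬r) ∨ ¬q U ◇¬q is true; so □◇q ∧ (¬□(¬q ∨ ¬r) ∨ ¬q U ◇¬q) is true.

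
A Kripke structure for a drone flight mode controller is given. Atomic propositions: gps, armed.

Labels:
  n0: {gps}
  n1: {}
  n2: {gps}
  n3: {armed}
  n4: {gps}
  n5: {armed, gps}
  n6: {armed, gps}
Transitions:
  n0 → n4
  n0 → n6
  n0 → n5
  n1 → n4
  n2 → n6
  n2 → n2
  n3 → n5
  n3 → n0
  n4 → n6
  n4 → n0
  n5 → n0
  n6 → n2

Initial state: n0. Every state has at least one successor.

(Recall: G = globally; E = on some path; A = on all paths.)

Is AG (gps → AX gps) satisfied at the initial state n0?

States satisfying gps → AX gps: {n0, n1, n2, n3, n4, n5, n6}.
States satisfying AG (gps → AX gps): {n0, n1, n2, n3, n4, n5, n6}.
Every state reachable from n0 satisfies gps → AX gps.
n0 ∈ Sat(AG (gps → AX gps)).

Satisfied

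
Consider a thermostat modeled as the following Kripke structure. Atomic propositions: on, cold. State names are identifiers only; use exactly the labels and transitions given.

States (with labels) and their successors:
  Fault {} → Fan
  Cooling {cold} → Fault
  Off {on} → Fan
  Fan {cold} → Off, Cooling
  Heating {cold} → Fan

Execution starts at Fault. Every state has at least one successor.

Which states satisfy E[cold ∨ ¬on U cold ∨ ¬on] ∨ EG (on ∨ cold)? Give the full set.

{Fault, Cooling, Off, Fan, Heating}

States satisfying cold ∨ ¬on: {Fault, Cooling, Fan, Heating}.
States satisfying E[cold ∨ ¬on U cold ∨ ¬on]: {Fault, Cooling, Fan, Heating}.
States satisfying on ∨ cold: {Cooling, Off, Fan, Heating}.
States satisfying EG (on ∨ cold): {Off, Fan, Heating}.
States satisfying E[cold ∨ ¬on U cold ∨ ¬on] ∨ EG (on ∨ cold): {Fault, Cooling, Off, Fan, Heating}.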